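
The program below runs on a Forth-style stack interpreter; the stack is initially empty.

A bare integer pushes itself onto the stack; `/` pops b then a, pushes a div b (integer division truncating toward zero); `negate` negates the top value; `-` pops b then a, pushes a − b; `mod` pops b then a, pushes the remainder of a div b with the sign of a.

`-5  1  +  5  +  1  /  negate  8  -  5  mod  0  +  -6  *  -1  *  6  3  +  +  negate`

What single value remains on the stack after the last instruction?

15

-5     → -5
1      → -5 1
+      → -4
5      → -4 5
+      → 1
1      → 1 1
/      → 1
negate → -1
8      → -1 8
-      → -9
5      → -9 5
mod    → -4
0      → -4 0
+      → -4
-6     → -4 -6
*      → 24
-1     → 24 -1
*      → -24
6      → -24 6
3      → -24 6 3
+      → -24 9
+      → -15
negate → 15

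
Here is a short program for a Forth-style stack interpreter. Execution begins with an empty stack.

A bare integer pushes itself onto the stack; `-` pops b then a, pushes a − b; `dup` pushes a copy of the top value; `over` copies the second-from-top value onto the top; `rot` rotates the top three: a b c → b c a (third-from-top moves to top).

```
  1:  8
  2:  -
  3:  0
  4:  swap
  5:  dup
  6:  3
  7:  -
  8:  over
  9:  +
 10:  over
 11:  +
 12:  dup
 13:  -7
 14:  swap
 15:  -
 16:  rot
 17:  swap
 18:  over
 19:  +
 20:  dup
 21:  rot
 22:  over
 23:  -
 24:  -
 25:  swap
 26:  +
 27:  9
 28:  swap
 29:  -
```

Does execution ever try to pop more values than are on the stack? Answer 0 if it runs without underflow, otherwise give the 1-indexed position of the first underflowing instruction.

8  8
-  — needs 2 operands, stack has 1 → underflow

2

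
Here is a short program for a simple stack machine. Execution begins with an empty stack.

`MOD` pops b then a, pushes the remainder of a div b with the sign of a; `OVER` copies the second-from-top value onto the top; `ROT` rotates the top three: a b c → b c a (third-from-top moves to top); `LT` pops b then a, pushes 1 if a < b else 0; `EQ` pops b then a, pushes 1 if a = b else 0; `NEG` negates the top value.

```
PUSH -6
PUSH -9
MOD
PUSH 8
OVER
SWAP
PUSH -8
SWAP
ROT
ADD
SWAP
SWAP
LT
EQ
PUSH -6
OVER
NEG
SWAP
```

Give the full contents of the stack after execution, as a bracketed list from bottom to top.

PUSH -6  -6
PUSH -9  -6 -9
MOD      -6
PUSH 8   -6 8
OVER     -6 8 -6
SWAP     -6 -6 8
PUSH -8  -6 -6 8 -8
SWAP     -6 -6 -8 8
ROT      -6 -8 8 -6
ADD      -6 -8 2
SWAP     -6 2 -8
SWAP     -6 -8 2
LT       -6 1
EQ       0
PUSH -6  0 -6
OVER     0 -6 0
NEG      0 -6 0
SWAP     0 0 -6

[0, 0, -6]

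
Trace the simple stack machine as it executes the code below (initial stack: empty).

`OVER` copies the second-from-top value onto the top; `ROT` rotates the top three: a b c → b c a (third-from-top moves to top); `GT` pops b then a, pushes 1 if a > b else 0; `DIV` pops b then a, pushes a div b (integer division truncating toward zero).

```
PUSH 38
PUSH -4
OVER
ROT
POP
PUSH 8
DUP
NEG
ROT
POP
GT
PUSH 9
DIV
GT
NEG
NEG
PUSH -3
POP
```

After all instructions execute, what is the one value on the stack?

0

PUSH 38  38
PUSH -4  38 -4
OVER     38 -4 38
ROT      -4 38 38
POP      -4 38
PUSH 8   -4 38 8
DUP      -4 38 8 8
NEG      -4 38 8 -8
ROT      -4 8 -8 38
POP      -4 8 -8
GT       -4 1
PUSH 9   -4 1 9
DIV      -4 0
GT       0
NEG      0
NEG      0
PUSH -3  0 -3
POP      0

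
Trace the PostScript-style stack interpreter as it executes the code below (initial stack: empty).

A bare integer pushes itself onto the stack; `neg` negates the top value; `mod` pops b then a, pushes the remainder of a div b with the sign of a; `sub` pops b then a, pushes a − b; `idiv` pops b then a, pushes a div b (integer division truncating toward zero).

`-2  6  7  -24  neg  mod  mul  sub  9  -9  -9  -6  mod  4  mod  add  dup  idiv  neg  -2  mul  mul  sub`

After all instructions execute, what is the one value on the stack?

-2   : [-2]
6    : [-2, 6]
7    : [-2, 6, 7]
-24  : [-2, 6, 7, -24]
neg  : [-2, 6, 7, 24]
mod  : [-2, 6, 7]
mul  : [-2, 42]
sub  : [-44]
9    : [-44, 9]
-9   : [-44, 9, -9]
-9   : [-44, 9, -9, -9]
-6   : [-44, 9, -9, -9, -6]
mod  : [-44, 9, -9, -3]
4    : [-44, 9, -9, -3, 4]
mod  : [-44, 9, -9, -3]
add  : [-44, 9, -12]
dup  : [-44, 9, -12, -12]
idiv : [-44, 9, 1]
neg  : [-44, 9, -1]
-2   : [-44, 9, -1, -2]
mul  : [-44, 9, 2]
mul  : [-44, 18]
sub  : [-62]

-62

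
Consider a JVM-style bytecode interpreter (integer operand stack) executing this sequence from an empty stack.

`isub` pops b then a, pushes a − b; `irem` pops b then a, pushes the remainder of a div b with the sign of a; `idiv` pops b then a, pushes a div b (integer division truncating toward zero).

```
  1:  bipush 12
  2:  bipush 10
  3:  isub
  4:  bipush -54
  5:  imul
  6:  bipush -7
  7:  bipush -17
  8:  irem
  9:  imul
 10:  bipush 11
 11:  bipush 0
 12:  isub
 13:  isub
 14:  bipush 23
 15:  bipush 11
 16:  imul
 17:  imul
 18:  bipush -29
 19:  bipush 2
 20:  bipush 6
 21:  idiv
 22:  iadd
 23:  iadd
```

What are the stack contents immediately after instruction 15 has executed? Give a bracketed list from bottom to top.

bipush 12   [12]
bipush 10   [12, 10]
isub        [2]
bipush -54  [2, -54]
imul        [-108]
bipush -7   [-108, -7]
bipush -17  [-108, -7, -17]
irem        [-108, -7]
imul        [756]
bipush 11   [756, 11]
bipush 0    [756, 11, 0]
isub        [756, 11]
isub        [745]
bipush 23   [745, 23]
bipush 11   [745, 23, 11]

[745, 23, 11]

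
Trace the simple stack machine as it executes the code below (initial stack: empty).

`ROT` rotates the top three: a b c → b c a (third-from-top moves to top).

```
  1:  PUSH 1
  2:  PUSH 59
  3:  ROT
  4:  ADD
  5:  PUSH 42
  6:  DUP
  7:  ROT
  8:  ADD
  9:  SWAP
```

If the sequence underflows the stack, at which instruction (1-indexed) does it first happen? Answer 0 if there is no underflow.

3

PUSH 1  : 1
PUSH 59 : 1 59
ROT  — needs 3 operands, stack has 2 → underflow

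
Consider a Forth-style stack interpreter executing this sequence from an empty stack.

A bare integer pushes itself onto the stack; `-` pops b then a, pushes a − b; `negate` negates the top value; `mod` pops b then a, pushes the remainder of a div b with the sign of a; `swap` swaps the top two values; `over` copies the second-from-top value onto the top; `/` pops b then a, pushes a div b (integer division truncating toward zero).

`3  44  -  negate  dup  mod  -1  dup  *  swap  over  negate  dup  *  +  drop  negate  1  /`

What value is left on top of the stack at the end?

-1

3       [3]
44      [3, 44]
-       [-41]
negate  [41]
dup     [41, 41]
mod     [0]
-1      [0, -1]
dup     [0, -1, -1]
*       [0, 1]
swap    [1, 0]
over    [1, 0, 1]
negate  [1, 0, -1]
dup     [1, 0, -1, -1]
*       [1, 0, 1]
+       [1, 1]
drop    [1]
negate  [-1]
1       [-1, 1]
/       [-1]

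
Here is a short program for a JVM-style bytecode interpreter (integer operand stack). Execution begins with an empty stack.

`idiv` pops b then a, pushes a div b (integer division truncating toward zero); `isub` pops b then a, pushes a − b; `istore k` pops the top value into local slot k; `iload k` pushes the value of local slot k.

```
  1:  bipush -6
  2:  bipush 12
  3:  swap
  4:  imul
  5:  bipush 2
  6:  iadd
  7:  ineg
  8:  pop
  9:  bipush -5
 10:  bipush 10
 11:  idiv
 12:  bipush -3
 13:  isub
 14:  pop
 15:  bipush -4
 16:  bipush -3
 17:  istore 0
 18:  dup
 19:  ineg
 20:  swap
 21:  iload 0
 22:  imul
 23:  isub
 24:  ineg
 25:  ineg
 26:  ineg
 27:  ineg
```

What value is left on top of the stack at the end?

bipush -6 → [-6]
bipush 12 → [-6, 12]
swap      → [12, -6]
imul      → [-72]
bipush 2  → [-72, 2]
iadd      → [-70]
ineg      → [70]
pop       → []
bipush -5 → [-5]
bipush 10 → [-5, 10]
idiv      → [0]
bipush -3 → [0, -3]
isub      → [3]
pop       → []
bipush -4 → [-4]
bipush -3 → [-4, -3]
istore 0  → [-4]
dup       → [-4, -4]
ineg      → [-4, 4]
swap      → [4, -4]
iload 0   → [4, -4, -3]
imul      → [4, 12]
isub      → [-8]
ineg      → [8]
ineg      → [-8]
ineg      → [8]
ineg      → [-8]

-8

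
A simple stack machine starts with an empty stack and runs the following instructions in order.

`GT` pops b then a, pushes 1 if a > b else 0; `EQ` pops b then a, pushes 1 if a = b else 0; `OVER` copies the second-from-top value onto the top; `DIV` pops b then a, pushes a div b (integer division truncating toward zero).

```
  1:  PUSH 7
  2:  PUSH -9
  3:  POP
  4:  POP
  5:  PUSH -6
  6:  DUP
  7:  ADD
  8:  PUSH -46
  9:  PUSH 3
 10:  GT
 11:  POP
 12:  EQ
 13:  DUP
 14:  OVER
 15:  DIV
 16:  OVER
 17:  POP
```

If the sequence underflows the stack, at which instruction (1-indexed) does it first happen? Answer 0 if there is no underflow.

12

PUSH 7    [7]
PUSH -9   [7, -9]
POP       [7]
POP       []
PUSH -6   [-6]
DUP       [-6, -6]
ADD       [-12]
PUSH -46  [-12, -46]
PUSH 3    [-12, -46, 3]
GT        [-12, 0]
POP       [-12]
EQ  — needs 2 operands, stack has 1 → underflow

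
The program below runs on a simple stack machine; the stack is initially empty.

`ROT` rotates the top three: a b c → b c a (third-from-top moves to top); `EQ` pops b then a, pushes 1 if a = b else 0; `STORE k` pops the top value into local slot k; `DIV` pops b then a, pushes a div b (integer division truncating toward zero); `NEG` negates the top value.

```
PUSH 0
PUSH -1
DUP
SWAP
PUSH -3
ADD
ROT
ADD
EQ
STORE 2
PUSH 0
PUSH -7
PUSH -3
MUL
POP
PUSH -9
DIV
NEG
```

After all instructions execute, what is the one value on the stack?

PUSH 0  → [0]
PUSH -1 → [0, -1]
DUP     → [0, -1, -1]
SWAP    → [0, -1, -1]
PUSH -3 → [0, -1, -1, -3]
ADD     → [0, -1, -4]
ROT     → [-1, -4, 0]
ADD     → [-1, -4]
EQ      → [0]
STORE 2 → []
PUSH 0  → [0]
PUSH -7 → [0, -7]
PUSH -3 → [0, -7, -3]
MUL     → [0, 21]
POP     → [0]
PUSH -9 → [0, -9]
DIV     → [0]
NEG     → [0]

0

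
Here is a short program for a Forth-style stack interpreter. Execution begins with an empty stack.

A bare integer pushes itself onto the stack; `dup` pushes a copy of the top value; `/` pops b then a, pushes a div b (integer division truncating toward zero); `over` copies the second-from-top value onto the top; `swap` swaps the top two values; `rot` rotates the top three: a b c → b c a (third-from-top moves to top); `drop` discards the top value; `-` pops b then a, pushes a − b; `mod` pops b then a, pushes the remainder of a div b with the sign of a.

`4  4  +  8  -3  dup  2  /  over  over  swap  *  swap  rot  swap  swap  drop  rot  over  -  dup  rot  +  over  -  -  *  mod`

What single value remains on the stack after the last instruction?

4    → [4]
4    → [4, 4]
+    → [8]
8    → [8, 8]
-3   → [8, 8, -3]
dup  → [8, 8, -3, -3]
2    → [8, 8, -3, -3, 2]
/    → [8, 8, -3, -1]
over → [8, 8, -3, -1, -3]
over → [8, 8, -3, -1, -3, -1]
swap → [8, 8, -3, -1, -1, -3]
*    → [8, 8, -3, -1, 3]
swap → [8, 8, -3, 3, -1]
rot  → [8, 8, 3, -1, -3]
swap → [8, 8, 3, -3, -1]
swap → [8, 8, 3, -1, -3]
drop → [8, 8, 3, -1]
rot  → [8, 3, -1, 8]
over → [8, 3, -1, 8, -1]
-    → [8, 3, -1, 9]
dup  → [8, 3, -1, 9, 9]
rot  → [8, 3, 9, 9, -1]
+    → [8, 3, 9, 8]
over → [8, 3, 9, 8, 9]
-    → [8, 3, 9, -1]
-    → [8, 3, 10]
*    → [8, 30]
mod  → [8]

8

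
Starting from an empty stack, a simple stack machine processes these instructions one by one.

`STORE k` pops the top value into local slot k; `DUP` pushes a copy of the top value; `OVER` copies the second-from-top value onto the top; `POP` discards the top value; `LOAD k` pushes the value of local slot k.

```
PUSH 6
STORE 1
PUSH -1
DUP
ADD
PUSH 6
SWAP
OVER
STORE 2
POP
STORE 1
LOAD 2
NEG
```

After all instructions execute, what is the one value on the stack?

-6

PUSH 6  → [6]
STORE 1 → []
PUSH -1 → [-1]
DUP     → [-1, -1]
ADD     → [-2]
PUSH 6  → [-2, 6]
SWAP    → [6, -2]
OVER    → [6, -2, 6]
STORE 2 → [6, -2]
POP     → [6]
STORE 1 → []
LOAD 2  → [6]
NEG     → [-6]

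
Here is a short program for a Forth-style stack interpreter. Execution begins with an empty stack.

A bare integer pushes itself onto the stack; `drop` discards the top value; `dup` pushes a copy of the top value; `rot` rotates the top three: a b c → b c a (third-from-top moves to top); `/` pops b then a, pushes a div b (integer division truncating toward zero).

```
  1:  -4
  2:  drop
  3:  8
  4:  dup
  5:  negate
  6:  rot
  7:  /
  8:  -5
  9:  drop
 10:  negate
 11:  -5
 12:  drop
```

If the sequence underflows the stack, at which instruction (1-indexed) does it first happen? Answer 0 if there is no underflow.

6

-4     → [-4]
drop   → []
8      → [8]
dup    → [8, 8]
negate → [8, -8]
rot  — needs 3 operands, stack has 2 → underflow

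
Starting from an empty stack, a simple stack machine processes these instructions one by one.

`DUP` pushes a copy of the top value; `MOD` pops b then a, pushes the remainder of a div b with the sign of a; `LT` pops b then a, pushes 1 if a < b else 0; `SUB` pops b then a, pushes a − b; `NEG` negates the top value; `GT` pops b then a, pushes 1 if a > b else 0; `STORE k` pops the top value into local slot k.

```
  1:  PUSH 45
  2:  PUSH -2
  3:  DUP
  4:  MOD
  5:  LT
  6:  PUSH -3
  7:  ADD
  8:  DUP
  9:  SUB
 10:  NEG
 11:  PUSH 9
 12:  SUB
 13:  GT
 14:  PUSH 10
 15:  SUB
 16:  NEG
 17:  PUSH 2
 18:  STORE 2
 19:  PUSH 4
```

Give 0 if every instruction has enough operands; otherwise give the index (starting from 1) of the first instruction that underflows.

PUSH 45  45
PUSH -2  45 -2
DUP      45 -2 -2
MOD      45 0
LT       0
PUSH -3  0 -3
ADD      -3
DUP      -3 -3
SUB      0
NEG      0
PUSH 9   0 9
SUB      -9
GT  — needs 2 operands, stack has 1 → underflow

13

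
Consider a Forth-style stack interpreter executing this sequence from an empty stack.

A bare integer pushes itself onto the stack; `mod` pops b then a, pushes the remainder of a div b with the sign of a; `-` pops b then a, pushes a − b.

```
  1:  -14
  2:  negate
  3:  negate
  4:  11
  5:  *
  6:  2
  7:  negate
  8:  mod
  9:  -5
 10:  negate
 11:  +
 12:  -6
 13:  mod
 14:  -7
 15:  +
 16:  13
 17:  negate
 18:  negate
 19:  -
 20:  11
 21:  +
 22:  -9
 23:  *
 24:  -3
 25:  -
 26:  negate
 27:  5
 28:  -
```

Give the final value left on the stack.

-44

-14    -> -14
negate -> 14
negate -> -14
11     -> -14 11
*      -> -154
2      -> -154 2
negate -> -154 -2
mod    -> 0
-5     -> 0 -5
negate -> 0 5
+      -> 5
-6     -> 5 -6
mod    -> 5
-7     -> 5 -7
+      -> -2
13     -> -2 13
negate -> -2 -13
negate -> -2 13
-      -> -15
11     -> -15 11
+      -> -4
-9     -> -4 -9
*      -> 36
-3     -> 36 -3
-      -> 39
negate -> -39
5      -> -39 5
-      -> -44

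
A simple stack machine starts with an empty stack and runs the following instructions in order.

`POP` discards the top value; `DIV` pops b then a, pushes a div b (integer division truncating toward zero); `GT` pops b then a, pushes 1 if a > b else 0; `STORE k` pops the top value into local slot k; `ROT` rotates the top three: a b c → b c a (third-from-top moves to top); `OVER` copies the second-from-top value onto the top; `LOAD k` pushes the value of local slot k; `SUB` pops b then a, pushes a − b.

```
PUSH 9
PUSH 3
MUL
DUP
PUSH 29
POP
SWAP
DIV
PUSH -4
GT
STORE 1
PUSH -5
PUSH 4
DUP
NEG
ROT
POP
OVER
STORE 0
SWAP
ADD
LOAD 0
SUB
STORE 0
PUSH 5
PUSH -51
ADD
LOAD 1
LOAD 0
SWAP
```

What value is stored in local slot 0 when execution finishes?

-4

PUSH 9   -> [9]
PUSH 3   -> [9, 3]
MUL      -> [27]
DUP      -> [27, 27]
PUSH 29  -> [27, 27, 29]
POP      -> [27, 27]
SWAP     -> [27, 27]
DIV      -> [1]
PUSH -4  -> [1, -4]
GT       -> [1]
STORE 1  -> []
PUSH -5  -> [-5]
PUSH 4   -> [-5, 4]
DUP      -> [-5, 4, 4]
NEG      -> [-5, 4, -4]
ROT      -> [4, -4, -5]
POP      -> [4, -4]
OVER     -> [4, -4, 4]
STORE 0  -> [4, -4]
SWAP     -> [-4, 4]
ADD      -> [0]
LOAD 0   -> [0, 4]
SUB      -> [-4]
STORE 0  -> []
PUSH 5   -> [5]
PUSH -51 -> [5, -51]
ADD      -> [-46]
LOAD 1   -> [-46, 1]
LOAD 0   -> [-46, 1, -4]
SWAP     -> [-46, -4, 1]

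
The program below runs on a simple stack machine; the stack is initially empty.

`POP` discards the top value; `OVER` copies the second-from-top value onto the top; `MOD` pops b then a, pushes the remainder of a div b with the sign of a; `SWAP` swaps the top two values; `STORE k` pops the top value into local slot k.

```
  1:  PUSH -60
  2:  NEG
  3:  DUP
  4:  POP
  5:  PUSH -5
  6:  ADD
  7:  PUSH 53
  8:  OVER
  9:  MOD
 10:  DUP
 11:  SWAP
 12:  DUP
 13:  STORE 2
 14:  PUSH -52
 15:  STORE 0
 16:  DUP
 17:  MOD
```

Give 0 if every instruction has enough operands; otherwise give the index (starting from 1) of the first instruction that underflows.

PUSH -60 -> -60
NEG      -> 60
DUP      -> 60 60
POP      -> 60
PUSH -5  -> 60 -5
ADD      -> 55
PUSH 53  -> 55 53
OVER     -> 55 53 55
MOD      -> 55 53
DUP      -> 55 53 53
SWAP     -> 55 53 53
DUP      -> 55 53 53 53
STORE 2  -> 55 53 53
PUSH -52 -> 55 53 53 -52
STORE 0  -> 55 53 53
DUP      -> 55 53 53 53
MOD      -> 55 53 0

0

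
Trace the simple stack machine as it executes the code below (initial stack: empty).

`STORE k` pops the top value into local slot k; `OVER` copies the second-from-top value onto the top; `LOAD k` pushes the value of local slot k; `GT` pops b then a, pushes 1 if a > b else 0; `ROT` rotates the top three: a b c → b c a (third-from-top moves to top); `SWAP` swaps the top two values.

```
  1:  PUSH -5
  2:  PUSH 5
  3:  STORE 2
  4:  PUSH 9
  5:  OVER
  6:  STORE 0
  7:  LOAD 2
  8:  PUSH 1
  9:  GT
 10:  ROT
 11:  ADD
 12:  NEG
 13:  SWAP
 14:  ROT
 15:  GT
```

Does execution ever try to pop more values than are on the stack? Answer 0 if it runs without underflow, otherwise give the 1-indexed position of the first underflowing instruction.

PUSH -5 → -5
PUSH 5  → -5 5
STORE 2 → -5
PUSH 9  → -5 9
OVER    → -5 9 -5
STORE 0 → -5 9
LOAD 2  → -5 9 5
PUSH 1  → -5 9 5 1
GT      → -5 9 1
ROT     → 9 1 -5
ADD     → 9 -4
NEG     → 9 4
SWAP    → 4 9
ROT  — needs 3 operands, stack has 2 → underflow

14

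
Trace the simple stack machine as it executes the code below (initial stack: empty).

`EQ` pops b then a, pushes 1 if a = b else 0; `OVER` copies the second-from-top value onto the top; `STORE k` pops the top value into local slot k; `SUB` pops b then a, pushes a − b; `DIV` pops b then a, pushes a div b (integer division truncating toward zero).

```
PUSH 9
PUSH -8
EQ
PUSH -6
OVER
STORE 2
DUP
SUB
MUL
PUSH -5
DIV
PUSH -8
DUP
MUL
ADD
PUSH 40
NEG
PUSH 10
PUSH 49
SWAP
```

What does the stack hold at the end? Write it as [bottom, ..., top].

PUSH 9  → [9]
PUSH -8 → [9, -8]
EQ      → [0]
PUSH -6 → [0, -6]
OVER    → [0, -6, 0]
STORE 2 → [0, -6]
DUP     → [0, -6, -6]
SUB     → [0, 0]
MUL     → [0]
PUSH -5 → [0, -5]
DIV     → [0]
PUSH -8 → [0, -8]
DUP     → [0, -8, -8]
MUL     → [0, 64]
ADD     → [64]
PUSH 40 → [64, 40]
NEG     → [64, -40]
PUSH 10 → [64, -40, 10]
PUSH 49 → [64, -40, 10, 49]
SWAP    → [64, -40, 49, 10]

[64, -40, 49, 10]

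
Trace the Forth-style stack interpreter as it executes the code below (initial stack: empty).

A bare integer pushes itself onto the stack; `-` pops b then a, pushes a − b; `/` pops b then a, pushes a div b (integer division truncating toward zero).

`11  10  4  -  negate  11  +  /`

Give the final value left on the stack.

2

11     → [11]
10     → [11, 10]
4      → [11, 10, 4]
-      → [11, 6]
negate → [11, -6]
11     → [11, -6, 11]
+      → [11, 5]
/      → [2]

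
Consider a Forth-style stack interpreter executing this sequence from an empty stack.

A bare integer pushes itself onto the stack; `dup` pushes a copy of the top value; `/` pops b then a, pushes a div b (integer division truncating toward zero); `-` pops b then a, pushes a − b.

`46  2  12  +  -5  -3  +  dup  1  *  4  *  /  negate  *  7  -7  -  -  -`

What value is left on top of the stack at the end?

60

46     -> [46]
2      -> [46, 2]
12     -> [46, 2, 12]
+      -> [46, 14]
-5     -> [46, 14, -5]
-3     -> [46, 14, -5, -3]
+      -> [46, 14, -8]
dup    -> [46, 14, -8, -8]
1      -> [46, 14, -8, -8, 1]
*      -> [46, 14, -8, -8]
4      -> [46, 14, -8, -8, 4]
*      -> [46, 14, -8, -32]
/      -> [46, 14, 0]
negate -> [46, 14, 0]
*      -> [46, 0]
7      -> [46, 0, 7]
-7     -> [46, 0, 7, -7]
-      -> [46, 0, 14]
-      -> [46, -14]
-      -> [60]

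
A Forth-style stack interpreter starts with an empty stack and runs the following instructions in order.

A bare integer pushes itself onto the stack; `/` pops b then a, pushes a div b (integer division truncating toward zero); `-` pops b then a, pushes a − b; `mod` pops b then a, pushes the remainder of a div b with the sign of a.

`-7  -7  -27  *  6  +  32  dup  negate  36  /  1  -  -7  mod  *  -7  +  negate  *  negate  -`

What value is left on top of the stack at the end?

7598

-7     -> [-7]
-7     -> [-7, -7]
-27    -> [-7, -7, -27]
*      -> [-7, 189]
6      -> [-7, 189, 6]
+      -> [-7, 195]
32     -> [-7, 195, 32]
dup    -> [-7, 195, 32, 32]
negate -> [-7, 195, 32, -32]
36     -> [-7, 195, 32, -32, 36]
/      -> [-7, 195, 32, 0]
1      -> [-7, 195, 32, 0, 1]
-      -> [-7, 195, 32, -1]
-7     -> [-7, 195, 32, -1, -7]
mod    -> [-7, 195, 32, -1]
*      -> [-7, 195, -32]
-7     -> [-7, 195, -32, -7]
+      -> [-7, 195, -39]
negate -> [-7, 195, 39]
*      -> [-7, 7605]
negate -> [-7, -7605]
-      -> [7598]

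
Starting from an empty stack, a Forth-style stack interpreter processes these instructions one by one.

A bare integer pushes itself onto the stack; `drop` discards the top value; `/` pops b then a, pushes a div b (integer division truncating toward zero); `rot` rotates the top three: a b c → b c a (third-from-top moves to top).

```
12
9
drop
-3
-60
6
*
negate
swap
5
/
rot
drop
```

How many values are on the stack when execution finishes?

12     → 12
9      → 12 9
drop   → 12
-3     → 12 -3
-60    → 12 -3 -60
6      → 12 -3 -60 6
*      → 12 -3 -360
negate → 12 -3 360
swap   → 12 360 -3
5      → 12 360 -3 5
/      → 12 360 0
rot    → 360 0 12
drop   → 360 0

2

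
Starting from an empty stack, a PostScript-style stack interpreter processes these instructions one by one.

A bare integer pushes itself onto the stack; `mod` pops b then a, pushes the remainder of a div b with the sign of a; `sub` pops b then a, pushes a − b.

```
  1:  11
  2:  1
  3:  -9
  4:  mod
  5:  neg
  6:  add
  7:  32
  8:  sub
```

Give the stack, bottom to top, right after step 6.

[10]

11  → [11]
1   → [11, 1]
-9  → [11, 1, -9]
mod → [11, 1]
neg → [11, -1]
add → [10]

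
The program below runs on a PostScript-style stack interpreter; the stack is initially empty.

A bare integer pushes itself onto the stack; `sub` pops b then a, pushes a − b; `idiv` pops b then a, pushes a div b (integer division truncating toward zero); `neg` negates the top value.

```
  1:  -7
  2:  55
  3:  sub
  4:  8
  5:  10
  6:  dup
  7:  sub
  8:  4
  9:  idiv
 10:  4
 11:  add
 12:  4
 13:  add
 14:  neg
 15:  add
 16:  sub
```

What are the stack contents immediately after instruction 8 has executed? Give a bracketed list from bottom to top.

-7  -> -7
55  -> -7 55
sub -> -62
8   -> -62 8
10  -> -62 8 10
dup -> -62 8 10 10
sub -> -62 8 0
4   -> -62 8 0 4

[-62, 8, 0, 4]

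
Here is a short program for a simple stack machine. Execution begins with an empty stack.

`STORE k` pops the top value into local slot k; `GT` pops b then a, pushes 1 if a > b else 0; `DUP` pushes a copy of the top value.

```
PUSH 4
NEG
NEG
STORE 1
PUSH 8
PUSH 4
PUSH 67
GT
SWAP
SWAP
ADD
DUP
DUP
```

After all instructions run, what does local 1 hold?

PUSH 4  → 4
NEG     → -4
NEG     → 4
STORE 1 → (empty)
PUSH 8  → 8
PUSH 4  → 8 4
PUSH 67 → 8 4 67
GT      → 8 0
SWAP    → 0 8
SWAP    → 8 0
ADD     → 8
DUP     → 8 8
DUP     → 8 8 8

4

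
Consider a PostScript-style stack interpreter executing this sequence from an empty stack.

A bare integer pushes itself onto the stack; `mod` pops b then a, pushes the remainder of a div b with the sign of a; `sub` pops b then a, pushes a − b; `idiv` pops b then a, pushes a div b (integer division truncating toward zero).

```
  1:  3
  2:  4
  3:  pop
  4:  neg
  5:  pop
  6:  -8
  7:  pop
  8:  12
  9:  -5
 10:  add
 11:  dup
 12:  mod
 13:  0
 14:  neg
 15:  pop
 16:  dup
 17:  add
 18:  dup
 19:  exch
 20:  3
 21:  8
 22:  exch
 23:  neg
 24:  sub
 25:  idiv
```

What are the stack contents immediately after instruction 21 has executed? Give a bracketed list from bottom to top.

[0, 0, 3, 8]

3    → [3]
4    → [3, 4]
pop  → [3]
neg  → [-3]
pop  → []
-8   → [-8]
pop  → []
12   → [12]
-5   → [12, -5]
add  → [7]
dup  → [7, 7]
mod  → [0]
0    → [0, 0]
neg  → [0, 0]
pop  → [0]
dup  → [0, 0]
add  → [0]
dup  → [0, 0]
exch → [0, 0]
3    → [0, 0, 3]
8    → [0, 0, 3, 8]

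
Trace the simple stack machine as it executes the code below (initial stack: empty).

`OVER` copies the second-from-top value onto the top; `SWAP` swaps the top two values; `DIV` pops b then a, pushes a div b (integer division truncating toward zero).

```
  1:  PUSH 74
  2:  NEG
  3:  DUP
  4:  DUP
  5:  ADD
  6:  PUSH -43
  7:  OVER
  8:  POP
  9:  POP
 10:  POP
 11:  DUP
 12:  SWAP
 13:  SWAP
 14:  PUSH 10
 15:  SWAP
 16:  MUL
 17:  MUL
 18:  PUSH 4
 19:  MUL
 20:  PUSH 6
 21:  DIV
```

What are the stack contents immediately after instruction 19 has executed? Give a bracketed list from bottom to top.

[219040]

PUSH 74  : [74]
NEG      : [-74]
DUP      : [-74, -74]
DUP      : [-74, -74, -74]
ADD      : [-74, -148]
PUSH -43 : [-74, -148, -43]
OVER     : [-74, -148, -43, -148]
POP      : [-74, -148, -43]
POP      : [-74, -148]
POP      : [-74]
DUP      : [-74, -74]
SWAP     : [-74, -74]
SWAP     : [-74, -74]
PUSH 10  : [-74, -74, 10]
SWAP     : [-74, 10, -74]
MUL      : [-74, -740]
MUL      : [54760]
PUSH 4   : [54760, 4]
MUL      : [219040]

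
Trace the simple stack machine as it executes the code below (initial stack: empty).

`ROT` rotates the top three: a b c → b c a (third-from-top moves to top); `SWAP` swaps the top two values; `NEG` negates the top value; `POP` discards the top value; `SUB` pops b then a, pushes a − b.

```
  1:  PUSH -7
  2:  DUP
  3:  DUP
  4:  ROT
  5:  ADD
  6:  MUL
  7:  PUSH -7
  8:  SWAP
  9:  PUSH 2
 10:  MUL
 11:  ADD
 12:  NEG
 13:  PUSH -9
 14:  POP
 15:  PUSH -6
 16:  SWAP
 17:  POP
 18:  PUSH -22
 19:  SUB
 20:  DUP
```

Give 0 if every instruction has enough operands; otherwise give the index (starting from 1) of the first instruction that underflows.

0

PUSH -7  -> [-7]
DUP      -> [-7, -7]
DUP      -> [-7, -7, -7]
ROT      -> [-7, -7, -7]
ADD      -> [-7, -14]
MUL      -> [98]
PUSH -7  -> [98, -7]
SWAP     -> [-7, 98]
PUSH 2   -> [-7, 98, 2]
MUL      -> [-7, 196]
ADD      -> [189]
NEG      -> [-189]
PUSH -9  -> [-189, -9]
POP      -> [-189]
PUSH -6  -> [-189, -6]
SWAP     -> [-6, -189]
POP      -> [-6]
PUSH -22 -> [-6, -22]
SUB      -> [16]
DUP      -> [16, 16]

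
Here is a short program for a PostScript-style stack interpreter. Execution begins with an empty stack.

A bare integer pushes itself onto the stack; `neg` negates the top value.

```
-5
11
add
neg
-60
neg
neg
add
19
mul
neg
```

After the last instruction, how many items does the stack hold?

-5  → [-5]
11  → [-5, 11]
add → [6]
neg → [-6]
-60 → [-6, -60]
neg → [-6, 60]
neg → [-6, -60]
add → [-66]
19  → [-66, 19]
mul → [-1254]
neg → [1254]

1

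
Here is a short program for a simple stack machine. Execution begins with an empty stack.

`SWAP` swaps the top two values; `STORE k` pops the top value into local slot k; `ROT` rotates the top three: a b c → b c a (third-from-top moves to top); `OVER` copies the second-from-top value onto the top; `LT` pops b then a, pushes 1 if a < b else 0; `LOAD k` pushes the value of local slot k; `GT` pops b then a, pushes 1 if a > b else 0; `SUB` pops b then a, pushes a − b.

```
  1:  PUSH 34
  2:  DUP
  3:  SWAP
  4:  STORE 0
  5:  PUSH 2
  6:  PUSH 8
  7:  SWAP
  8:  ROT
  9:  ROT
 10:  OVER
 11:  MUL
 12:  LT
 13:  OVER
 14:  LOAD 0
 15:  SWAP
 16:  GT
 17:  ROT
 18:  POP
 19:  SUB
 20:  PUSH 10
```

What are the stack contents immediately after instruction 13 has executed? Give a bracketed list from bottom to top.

PUSH 34  [34]
DUP      [34, 34]
SWAP     [34, 34]
STORE 0  [34]
PUSH 2   [34, 2]
PUSH 8   [34, 2, 8]
SWAP     [34, 8, 2]
ROT      [8, 2, 34]
ROT      [2, 34, 8]
OVER     [2, 34, 8, 34]
MUL      [2, 34, 272]
LT       [2, 1]
OVER     [2, 1, 2]

[2, 1, 2]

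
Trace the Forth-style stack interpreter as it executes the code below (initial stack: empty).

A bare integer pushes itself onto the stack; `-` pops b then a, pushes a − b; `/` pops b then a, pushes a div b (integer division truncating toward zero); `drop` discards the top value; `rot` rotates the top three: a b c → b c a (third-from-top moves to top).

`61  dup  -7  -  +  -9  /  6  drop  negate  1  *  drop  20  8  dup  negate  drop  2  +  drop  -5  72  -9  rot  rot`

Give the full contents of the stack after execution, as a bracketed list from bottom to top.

61     -> 61
dup    -> 61 61
-7     -> 61 61 -7
-      -> 61 68
+      -> 129
-9     -> 129 -9
/      -> -14
6      -> -14 6
drop   -> -14
negate -> 14
1      -> 14 1
*      -> 14
drop   -> (empty)
20     -> 20
8      -> 20 8
dup    -> 20 8 8
negate -> 20 8 -8
drop   -> 20 8
2      -> 20 8 2
+      -> 20 10
drop   -> 20
-5     -> 20 -5
72     -> 20 -5 72
-9     -> 20 -5 72 -9
rot    -> 20 72 -9 -5
rot    -> 20 -9 -5 72

[20, -9, -5, 72]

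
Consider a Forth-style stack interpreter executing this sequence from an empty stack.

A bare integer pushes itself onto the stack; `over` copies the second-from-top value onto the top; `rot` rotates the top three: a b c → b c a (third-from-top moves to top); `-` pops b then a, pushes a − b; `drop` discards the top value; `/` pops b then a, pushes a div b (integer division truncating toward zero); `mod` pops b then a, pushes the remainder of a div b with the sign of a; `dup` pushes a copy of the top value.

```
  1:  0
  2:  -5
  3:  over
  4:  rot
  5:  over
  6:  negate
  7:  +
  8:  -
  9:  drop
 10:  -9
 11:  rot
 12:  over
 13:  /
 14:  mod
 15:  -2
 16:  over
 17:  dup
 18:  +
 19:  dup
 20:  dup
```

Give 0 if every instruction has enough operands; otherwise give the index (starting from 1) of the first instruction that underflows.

0      : [0]
-5     : [0, -5]
over   : [0, -5, 0]
rot    : [-5, 0, 0]
over   : [-5, 0, 0, 0]
negate : [-5, 0, 0, 0]
+      : [-5, 0, 0]
-      : [-5, 0]
drop   : [-5]
-9     : [-5, -9]
rot  — needs 3 operands, stack has 2 → underflow

11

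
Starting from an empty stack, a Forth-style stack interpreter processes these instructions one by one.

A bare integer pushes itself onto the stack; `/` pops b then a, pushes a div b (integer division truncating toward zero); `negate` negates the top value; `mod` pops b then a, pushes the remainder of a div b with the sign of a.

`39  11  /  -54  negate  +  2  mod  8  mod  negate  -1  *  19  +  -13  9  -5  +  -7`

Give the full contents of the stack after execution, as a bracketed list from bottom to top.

39     : [39]
11     : [39, 11]
/      : [3]
-54    : [3, -54]
negate : [3, 54]
+      : [57]
2      : [57, 2]
mod    : [1]
8      : [1, 8]
mod    : [1]
negate : [-1]
-1     : [-1, -1]
*      : [1]
19     : [1, 19]
+      : [20]
-13    : [20, -13]
9      : [20, -13, 9]
-5     : [20, -13, 9, -5]
+      : [20, -13, 4]
-7     : [20, -13, 4, -7]

[20, -13, 4, -7]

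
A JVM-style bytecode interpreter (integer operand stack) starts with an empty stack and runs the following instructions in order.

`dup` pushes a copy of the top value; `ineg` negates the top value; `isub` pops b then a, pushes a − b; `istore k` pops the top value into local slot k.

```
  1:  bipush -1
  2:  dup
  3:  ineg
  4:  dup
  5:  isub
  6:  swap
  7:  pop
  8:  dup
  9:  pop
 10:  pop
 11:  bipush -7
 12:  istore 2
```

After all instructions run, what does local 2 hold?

bipush -1 -> -1
dup       -> -1 -1
ineg      -> -1 1
dup       -> -1 1 1
isub      -> -1 0
swap      -> 0 -1
pop       -> 0
dup       -> 0 0
pop       -> 0
pop       -> (empty)
bipush -7 -> -7
istore 2  -> (empty)

-7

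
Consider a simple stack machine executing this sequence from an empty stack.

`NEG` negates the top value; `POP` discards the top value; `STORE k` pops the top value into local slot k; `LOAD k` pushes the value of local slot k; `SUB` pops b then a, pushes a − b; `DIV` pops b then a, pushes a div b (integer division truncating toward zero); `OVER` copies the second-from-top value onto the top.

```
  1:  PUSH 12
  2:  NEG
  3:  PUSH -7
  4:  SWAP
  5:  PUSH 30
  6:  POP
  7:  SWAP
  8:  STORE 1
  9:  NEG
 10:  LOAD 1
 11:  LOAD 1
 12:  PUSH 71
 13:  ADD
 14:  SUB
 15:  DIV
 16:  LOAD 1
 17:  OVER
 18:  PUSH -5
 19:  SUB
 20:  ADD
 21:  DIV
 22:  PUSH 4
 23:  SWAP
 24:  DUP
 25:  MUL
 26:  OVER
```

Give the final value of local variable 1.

PUSH 12  [12]
NEG      [-12]
PUSH -7  [-12, -7]
SWAP     [-7, -12]
PUSH 30  [-7, -12, 30]
POP      [-7, -12]
SWAP     [-12, -7]
STORE 1  [-12]
NEG      [12]
LOAD 1   [12, -7]
LOAD 1   [12, -7, -7]
PUSH 71  [12, -7, -7, 71]
ADD      [12, -7, 64]
SUB      [12, -71]
DIV      [0]
LOAD 1   [0, -7]
OVER     [0, -7, 0]
PUSH -5  [0, -7, 0, -5]
SUB      [0, -7, 5]
ADD      [0, -2]
DIV      [0]
PUSH 4   [0, 4]
SWAP     [4, 0]
DUP      [4, 0, 0]
MUL      [4, 0]
OVER     [4, 0, 4]

-7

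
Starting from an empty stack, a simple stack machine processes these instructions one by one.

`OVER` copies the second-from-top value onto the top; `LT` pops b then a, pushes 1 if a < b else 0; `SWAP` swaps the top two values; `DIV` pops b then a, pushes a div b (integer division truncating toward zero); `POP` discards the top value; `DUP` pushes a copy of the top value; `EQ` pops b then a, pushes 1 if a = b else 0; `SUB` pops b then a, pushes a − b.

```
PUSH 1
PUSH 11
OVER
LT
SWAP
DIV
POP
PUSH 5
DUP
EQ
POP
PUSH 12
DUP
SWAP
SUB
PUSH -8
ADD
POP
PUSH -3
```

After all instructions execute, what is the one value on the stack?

-3

PUSH 1  : 1
PUSH 11 : 1 11
OVER    : 1 11 1
LT      : 1 0
SWAP    : 0 1
DIV     : 0
POP     : (empty)
PUSH 5  : 5
DUP     : 5 5
EQ      : 1
POP     : (empty)
PUSH 12 : 12
DUP     : 12 12
SWAP    : 12 12
SUB     : 0
PUSH -8 : 0 -8
ADD     : -8
POP     : (empty)
PUSH -3 : -3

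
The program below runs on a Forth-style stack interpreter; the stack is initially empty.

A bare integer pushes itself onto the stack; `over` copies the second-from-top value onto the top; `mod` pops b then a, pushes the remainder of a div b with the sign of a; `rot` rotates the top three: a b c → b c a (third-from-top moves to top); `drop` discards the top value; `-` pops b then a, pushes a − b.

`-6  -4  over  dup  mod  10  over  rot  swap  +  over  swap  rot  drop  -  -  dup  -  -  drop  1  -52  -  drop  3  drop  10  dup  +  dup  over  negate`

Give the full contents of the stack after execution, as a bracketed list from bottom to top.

[20, 20, -20]

-6     -> -6
-4     -> -6 -4
over   -> -6 -4 -6
dup    -> -6 -4 -6 -6
mod    -> -6 -4 0
10     -> -6 -4 0 10
over   -> -6 -4 0 10 0
rot    -> -6 -4 10 0 0
swap   -> -6 -4 10 0 0
+      -> -6 -4 10 0
over   -> -6 -4 10 0 10
swap   -> -6 -4 10 10 0
rot    -> -6 -4 10 0 10
drop   -> -6 -4 10 0
-      -> -6 -4 10
-      -> -6 -14
dup    -> -6 -14 -14
-      -> -6 0
-      -> -6
drop   -> (empty)
1      -> 1
-52    -> 1 -52
-      -> 53
drop   -> (empty)
3      -> 3
drop   -> (empty)
10     -> 10
dup    -> 10 10
+      -> 20
dup    -> 20 20
over   -> 20 20 20
negate -> 20 20 -20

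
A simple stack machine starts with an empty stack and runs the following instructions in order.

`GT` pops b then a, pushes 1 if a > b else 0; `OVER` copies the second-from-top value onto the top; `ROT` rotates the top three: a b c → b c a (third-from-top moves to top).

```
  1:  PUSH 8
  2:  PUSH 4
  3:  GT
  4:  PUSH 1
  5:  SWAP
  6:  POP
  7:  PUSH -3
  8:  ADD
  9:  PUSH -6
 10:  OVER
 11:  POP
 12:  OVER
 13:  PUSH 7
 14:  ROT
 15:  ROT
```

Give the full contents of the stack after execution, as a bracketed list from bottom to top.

[-2, 7, -6, -2]

PUSH 8  -> [8]
PUSH 4  -> [8, 4]
GT      -> [1]
PUSH 1  -> [1, 1]
SWAP    -> [1, 1]
POP     -> [1]
PUSH -3 -> [1, -3]
ADD     -> [-2]
PUSH -6 -> [-2, -6]
OVER    -> [-2, -6, -2]
POP     -> [-2, -6]
OVER    -> [-2, -6, -2]
PUSH 7  -> [-2, -6, -2, 7]
ROT     -> [-2, -2, 7, -6]
ROT     -> [-2, 7, -6, -2]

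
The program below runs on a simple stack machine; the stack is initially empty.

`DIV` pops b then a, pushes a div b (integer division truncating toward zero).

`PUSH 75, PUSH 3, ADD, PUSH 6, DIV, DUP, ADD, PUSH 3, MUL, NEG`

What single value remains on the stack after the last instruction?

PUSH 75 -> [75]
PUSH 3  -> [75, 3]
ADD     -> [78]
PUSH 6  -> [78, 6]
DIV     -> [13]
DUP     -> [13, 13]
ADD     -> [26]
PUSH 3  -> [26, 3]
MUL     -> [78]
NEG     -> [-78]

-78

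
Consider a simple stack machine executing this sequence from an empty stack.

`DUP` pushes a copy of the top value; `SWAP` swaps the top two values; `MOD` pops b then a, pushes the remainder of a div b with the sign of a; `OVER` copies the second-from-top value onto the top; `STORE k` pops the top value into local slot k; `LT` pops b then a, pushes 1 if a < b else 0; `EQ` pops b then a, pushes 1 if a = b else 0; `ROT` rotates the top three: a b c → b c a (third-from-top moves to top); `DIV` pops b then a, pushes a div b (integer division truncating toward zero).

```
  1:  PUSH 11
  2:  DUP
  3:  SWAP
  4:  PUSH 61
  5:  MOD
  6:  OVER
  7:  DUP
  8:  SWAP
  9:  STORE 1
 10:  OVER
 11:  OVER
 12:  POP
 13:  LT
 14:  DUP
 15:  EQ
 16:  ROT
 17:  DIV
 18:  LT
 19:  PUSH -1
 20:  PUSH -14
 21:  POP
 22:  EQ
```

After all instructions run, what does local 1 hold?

PUSH 11  : 11
DUP      : 11 11
SWAP     : 11 11
PUSH 61  : 11 11 61
MOD      : 11 11
OVER     : 11 11 11
DUP      : 11 11 11 11
SWAP     : 11 11 11 11
STORE 1  : 11 11 11
OVER     : 11 11 11 11
OVER     : 11 11 11 11 11
POP      : 11 11 11 11
LT       : 11 11 0
DUP      : 11 11 0 0
EQ       : 11 11 1
ROT      : 11 1 11
DIV      : 11 0
LT       : 0
PUSH -1  : 0 -1
PUSH -14 : 0 -1 -14
POP      : 0 -1
EQ       : 0

11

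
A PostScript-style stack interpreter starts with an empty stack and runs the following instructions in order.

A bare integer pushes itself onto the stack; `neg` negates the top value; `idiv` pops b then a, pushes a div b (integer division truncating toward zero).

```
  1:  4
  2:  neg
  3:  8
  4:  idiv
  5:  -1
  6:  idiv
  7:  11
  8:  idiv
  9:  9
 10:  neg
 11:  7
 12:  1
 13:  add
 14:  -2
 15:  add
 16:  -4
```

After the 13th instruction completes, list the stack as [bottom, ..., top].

[0, -9, 8]

4    : [4]
neg  : [-4]
8    : [-4, 8]
idiv : [0]
-1   : [0, -1]
idiv : [0]
11   : [0, 11]
idiv : [0]
9    : [0, 9]
neg  : [0, -9]
7    : [0, -9, 7]
1    : [0, -9, 7, 1]
add  : [0, -9, 8]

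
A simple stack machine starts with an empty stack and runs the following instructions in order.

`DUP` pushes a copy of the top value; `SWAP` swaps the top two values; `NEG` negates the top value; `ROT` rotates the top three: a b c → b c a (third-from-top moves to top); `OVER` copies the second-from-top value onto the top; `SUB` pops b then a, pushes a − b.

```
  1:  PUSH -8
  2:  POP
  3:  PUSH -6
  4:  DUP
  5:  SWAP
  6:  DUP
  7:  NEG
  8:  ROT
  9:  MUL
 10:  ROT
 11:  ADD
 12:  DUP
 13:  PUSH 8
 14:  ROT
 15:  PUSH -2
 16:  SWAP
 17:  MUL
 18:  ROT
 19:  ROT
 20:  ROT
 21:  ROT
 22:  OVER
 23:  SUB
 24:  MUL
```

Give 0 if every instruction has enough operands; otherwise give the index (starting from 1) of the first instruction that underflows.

PUSH -8 : -8
POP     : (empty)
PUSH -6 : -6
DUP     : -6 -6
SWAP    : -6 -6
DUP     : -6 -6 -6
NEG     : -6 -6 6
ROT     : -6 6 -6
MUL     : -6 -36
ROT  — needs 3 operands, stack has 2 → underflow

10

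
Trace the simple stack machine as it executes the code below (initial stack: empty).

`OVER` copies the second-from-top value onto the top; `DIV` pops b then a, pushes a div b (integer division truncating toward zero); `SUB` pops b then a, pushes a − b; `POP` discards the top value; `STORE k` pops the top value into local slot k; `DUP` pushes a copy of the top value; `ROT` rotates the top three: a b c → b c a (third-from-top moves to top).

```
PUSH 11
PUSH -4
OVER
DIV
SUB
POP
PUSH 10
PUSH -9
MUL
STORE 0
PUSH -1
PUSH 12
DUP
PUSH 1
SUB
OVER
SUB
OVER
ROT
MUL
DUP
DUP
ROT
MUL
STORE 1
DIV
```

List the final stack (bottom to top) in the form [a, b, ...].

[-1, 0]

PUSH 11  [11]
PUSH -4  [11, -4]
OVER     [11, -4, 11]
DIV      [11, 0]
SUB      [11]
POP      []
PUSH 10  [10]
PUSH -9  [10, -9]
MUL      [-90]
STORE 0  []
PUSH -1  [-1]
PUSH 12  [-1, 12]
DUP      [-1, 12, 12]
PUSH 1   [-1, 12, 12, 1]
SUB      [-1, 12, 11]
OVER     [-1, 12, 11, 12]
SUB      [-1, 12, -1]
OVER     [-1, 12, -1, 12]
ROT      [-1, -1, 12, 12]
MUL      [-1, -1, 144]
DUP      [-1, -1, 144, 144]
DUP      [-1, -1, 144, 144, 144]
ROT      [-1, -1, 144, 144, 144]
MUL      [-1, -1, 144, 20736]
STORE 1  [-1, -1, 144]
DIV      [-1, 0]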